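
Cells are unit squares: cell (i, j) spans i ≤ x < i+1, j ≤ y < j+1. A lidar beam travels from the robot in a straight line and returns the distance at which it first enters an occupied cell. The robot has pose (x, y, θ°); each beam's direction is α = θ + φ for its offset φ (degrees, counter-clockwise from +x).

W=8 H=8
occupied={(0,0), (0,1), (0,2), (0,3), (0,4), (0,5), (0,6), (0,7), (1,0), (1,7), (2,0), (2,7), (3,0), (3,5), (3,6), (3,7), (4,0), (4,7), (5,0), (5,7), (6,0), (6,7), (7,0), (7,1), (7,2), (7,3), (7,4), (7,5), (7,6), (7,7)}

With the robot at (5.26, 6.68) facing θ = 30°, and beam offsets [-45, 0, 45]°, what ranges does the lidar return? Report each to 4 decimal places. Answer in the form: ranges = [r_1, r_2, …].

ranges = [1.8014, 0.6400, 0.3313]

beam 1: φ=-45°, α=345°
  dir = (cos 345°, sin 345°) = (0.9659, -0.2588); from cell (5,6)
  next x-line at t=0.7661, next y-line at t=2.6273; Δt_x=1.0353, Δt_y=3.8637
    x: enter (6,6) at t=0.7661
    x: enter (7,6) at t=1.8014 ← occupied
  → r_1 = 1.8014
beam 2: φ=0°, α=30°
  dir = (cos 30°, sin 30°) = (0.8660, 0.5000); from cell (5,6)
  next x-line at t=0.8545, next y-line at t=0.6400; Δt_x=1.1547, Δt_y=2.0000
    y: enter (5,7) at t=0.6400 ← occupied
  → r_2 = 0.6400
beam 3: φ=45°, α=75°
  dir = (cos 75°, sin 75°) = (0.2588, 0.9659); from cell (5,6)
  next x-line at t=2.8591, next y-line at t=0.3313; Δt_x=3.8637, Δt_y=1.0353
    y: enter (5,7) at t=0.3313 ← occupied
  → r_3 = 0.3313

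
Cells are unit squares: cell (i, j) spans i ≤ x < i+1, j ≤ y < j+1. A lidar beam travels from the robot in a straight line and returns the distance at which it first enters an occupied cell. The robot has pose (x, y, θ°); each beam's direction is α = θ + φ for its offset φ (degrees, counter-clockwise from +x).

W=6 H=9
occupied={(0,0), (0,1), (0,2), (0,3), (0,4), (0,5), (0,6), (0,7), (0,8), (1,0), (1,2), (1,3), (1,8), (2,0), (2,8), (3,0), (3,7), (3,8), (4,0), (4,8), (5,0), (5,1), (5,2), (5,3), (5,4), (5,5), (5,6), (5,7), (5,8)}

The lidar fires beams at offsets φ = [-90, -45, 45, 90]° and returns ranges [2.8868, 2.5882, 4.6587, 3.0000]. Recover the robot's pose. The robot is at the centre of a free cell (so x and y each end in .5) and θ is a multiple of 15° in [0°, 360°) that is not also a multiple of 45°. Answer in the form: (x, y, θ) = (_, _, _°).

(x, y, θ) = (3.5, 5.5, 210°)

Enumerate (i+0.5, j+0.5, θ) over the 25 free cells and 16 admissible headings. For each, cast all 4 beams and compare to the given ranges.
  (2.5, 1.5, 210°): beam 1 = 1.0000 ≠ 2.8868 ✗
  (3.5, 3.5, 240°): beam 2 = 1.5529 ≠ 2.5882 ✗
  (4.5, 1.5, 165°): beam 1 = 1.9319 ≠ 2.8868 ✗
  (3.5, 5.5, 165°): beam 1 = 1.5529 ≠ 2.8868 ✗
  (2.5, 1.5, 300°): beam 1 = 1.0000 ≠ 2.8868 ✗
  …
  (3.5, 5.5, 210°): r_1=2.8868, r_2=2.5882, r_3=4.6587, r_4=3.0000 — all match ✓
Unique over the lattice → pose = (3.5, 5.5, 210°).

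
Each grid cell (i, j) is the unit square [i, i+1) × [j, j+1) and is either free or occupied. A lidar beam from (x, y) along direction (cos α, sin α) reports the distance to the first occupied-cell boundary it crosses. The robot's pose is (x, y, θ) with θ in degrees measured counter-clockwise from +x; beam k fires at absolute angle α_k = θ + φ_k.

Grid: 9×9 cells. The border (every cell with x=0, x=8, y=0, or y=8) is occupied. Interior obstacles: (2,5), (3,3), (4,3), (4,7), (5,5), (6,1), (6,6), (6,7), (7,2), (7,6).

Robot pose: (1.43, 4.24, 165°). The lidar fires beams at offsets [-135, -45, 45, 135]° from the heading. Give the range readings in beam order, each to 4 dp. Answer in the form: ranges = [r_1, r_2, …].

beam 1: φ=-135°, α=30°
  dir = (cos 30°, sin 30°) = (0.8660, 0.5000); from cell (1,4)
  next x-line at t=0.6582, next y-line at t=1.5200; Δt_x=1.1547, Δt_y=2.0000
    x: enter (2,4) at t=0.6582
    y: enter (2,5) at t=1.5200 ← occupied
  → r_1 = 1.5200
beam 2: φ=-45°, α=120°
  dir = (cos 120°, sin 120°) = (-0.5000, 0.8660); from cell (1,4)
  next x-line at t=0.8600, next y-line at t=0.8776; Δt_x=2.0000, Δt_y=1.1547
    x: enter (0,4) at t=0.8600 ← occupied
  → r_2 = 0.8600
beam 3: φ=45°, α=210°
  dir = (cos 210°, sin 210°) = (-0.8660, -0.5000); from cell (1,4)
  next x-line at t=0.4965, next y-line at t=0.4800; Δt_x=1.1547, Δt_y=2.0000
    y: enter (1,3) at t=0.4800
    x: enter (0,3) at t=0.4965 ← occupied
  → r_3 = 0.4965
beam 4: φ=135°, α=300°
  dir = (cos 300°, sin 300°) = (0.5000, -0.8660); from cell (1,4)
  next x-line at t=1.1400, next y-line at t=0.2771; Δt_x=2.0000, Δt_y=1.1547
    y: enter (1,3) at t=0.2771
    x: enter (2,3) at t=1.1400
    y: enter (2,2) at t=1.4318
    y: enter (2,1) at t=2.5865
    x: enter (3,1) at t=3.1400
    y: enter (3,0) at t=3.7412 ← occupied
  → r_4 = 3.7412

ranges = [1.5200, 0.8600, 0.4965, 3.7412]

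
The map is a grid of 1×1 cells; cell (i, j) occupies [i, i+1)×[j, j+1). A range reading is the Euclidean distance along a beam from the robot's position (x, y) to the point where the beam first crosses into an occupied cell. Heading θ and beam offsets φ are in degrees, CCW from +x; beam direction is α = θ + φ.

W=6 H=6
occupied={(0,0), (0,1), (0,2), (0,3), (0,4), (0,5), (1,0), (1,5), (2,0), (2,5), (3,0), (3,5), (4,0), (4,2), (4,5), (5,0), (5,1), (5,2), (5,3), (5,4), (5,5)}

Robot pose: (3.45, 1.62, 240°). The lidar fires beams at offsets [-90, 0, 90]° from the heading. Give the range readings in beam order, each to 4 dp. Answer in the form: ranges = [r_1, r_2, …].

beam 1: φ=-90°, α=150°
  dir = (cos 150°, sin 150°) = (-0.8660, 0.5000); from cell (3,1)
  next x-line at t=0.5196, next y-line at t=0.7600; Δt_x=1.1547, Δt_y=2.0000
    x: enter (2,1) at t=0.5196
    y: enter (2,2) at t=0.7600
    x: enter (1,2) at t=1.6743
    y: enter (1,3) at t=2.7600
    x: enter (0,3) at t=2.8290 ← occupied
  → r_1 = 2.8290
beam 2: φ=0°, α=240°
  dir = (cos 240°, sin 240°) = (-0.5000, -0.8660); from cell (3,1)
  next x-line at t=0.9000, next y-line at t=0.7159; Δt_x=2.0000, Δt_y=1.1547
    y: enter (3,0) at t=0.7159 ← occupied
  → r_2 = 0.7159
beam 3: φ=90°, α=330°
  dir = (cos 330°, sin 330°) = (0.8660, -0.5000); from cell (3,1)
  next x-line at t=0.6351, next y-line at t=1.2400; Δt_x=1.1547, Δt_y=2.0000
    x: enter (4,1) at t=0.6351
    y: enter (4,0) at t=1.2400 ← occupied
  → r_3 = 1.2400

ranges = [2.8290, 0.7159, 1.2400]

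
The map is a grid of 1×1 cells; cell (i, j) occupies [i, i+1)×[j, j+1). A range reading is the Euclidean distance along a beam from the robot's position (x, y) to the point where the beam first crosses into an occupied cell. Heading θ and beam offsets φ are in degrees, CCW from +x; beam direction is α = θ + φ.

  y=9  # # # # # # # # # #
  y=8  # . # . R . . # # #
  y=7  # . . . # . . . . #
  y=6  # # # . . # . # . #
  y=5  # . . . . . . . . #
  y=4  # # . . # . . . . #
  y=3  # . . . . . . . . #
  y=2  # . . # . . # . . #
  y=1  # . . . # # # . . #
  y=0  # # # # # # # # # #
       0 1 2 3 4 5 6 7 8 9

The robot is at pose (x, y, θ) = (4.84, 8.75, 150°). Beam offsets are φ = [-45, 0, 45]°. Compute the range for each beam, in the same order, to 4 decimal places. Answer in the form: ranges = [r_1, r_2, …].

beam 1: φ=-45°, α=105°
  cosα=-0.2588 sinα=0.9659 | (4,8) | tMaxX 3.2455 tMaxY 0.2588 | tΔX 3.8637 tΔY 1.0353
    t=0.2588 [y] (4,9) — stop
  → r_1 = 0.2588
beam 2: φ=0°, α=150°
  cosα=-0.8660 sinα=0.5000 | (4,8) | tMaxX 0.9699 tMaxY 0.5000 | tΔX 1.1547 tΔY 2.0000
    t=0.5000 [y] (4,9) — stop
  → r_2 = 0.5000
beam 3: φ=45°, α=195°
  cosα=-0.9659 sinα=-0.2588 | (4,8) | tMaxX 0.8696 tMaxY 2.8978 | tΔX 1.0353 tΔY 3.8637
    t=0.8696 [x] (3,8)
    t=1.9049 [x] (2,8) — stop
  → r_3 = 1.9049

ranges = [0.2588, 0.5000, 1.9049]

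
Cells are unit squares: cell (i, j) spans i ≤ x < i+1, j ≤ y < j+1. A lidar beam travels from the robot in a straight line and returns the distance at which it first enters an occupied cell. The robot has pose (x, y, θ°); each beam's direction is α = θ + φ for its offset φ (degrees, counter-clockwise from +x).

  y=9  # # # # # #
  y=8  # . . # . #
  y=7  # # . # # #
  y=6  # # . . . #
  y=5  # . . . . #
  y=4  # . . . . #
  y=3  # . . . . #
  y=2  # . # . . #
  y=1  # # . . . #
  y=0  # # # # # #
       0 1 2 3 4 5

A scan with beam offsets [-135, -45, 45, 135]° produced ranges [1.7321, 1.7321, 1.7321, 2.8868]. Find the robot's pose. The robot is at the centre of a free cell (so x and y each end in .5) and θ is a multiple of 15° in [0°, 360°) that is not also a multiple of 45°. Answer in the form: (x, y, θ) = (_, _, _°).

The pose lattice has 25·16 = 400 candidates. Test each by forward raycasting.
  (3.5, 3.5, 60°): beam 1 = 2.5882 ≠ 1.7321 ✗
  (4.5, 3.5, 75°): beam 1 = 1.0000 ≠ 1.7321 ✗
  (4.5, 2.5, 255°): beam 1 = 5.0000 ≠ 1.7321 ✗
  (4.5, 5.5, 210°): beam 1 = 1.5529 ≠ 1.7321 ✗
  (2.5, 7.5, 165°): beam 1 = 0.5774 ≠ 1.7321 ✗
  …
  (3.5, 5.5, 105°): r_1=1.7321, r_2=1.7321, r_3=1.7321, r_4=2.8868 — all match ✓
No second candidate reproduces the full scan.

(x, y, θ) = (3.5, 5.5, 105°)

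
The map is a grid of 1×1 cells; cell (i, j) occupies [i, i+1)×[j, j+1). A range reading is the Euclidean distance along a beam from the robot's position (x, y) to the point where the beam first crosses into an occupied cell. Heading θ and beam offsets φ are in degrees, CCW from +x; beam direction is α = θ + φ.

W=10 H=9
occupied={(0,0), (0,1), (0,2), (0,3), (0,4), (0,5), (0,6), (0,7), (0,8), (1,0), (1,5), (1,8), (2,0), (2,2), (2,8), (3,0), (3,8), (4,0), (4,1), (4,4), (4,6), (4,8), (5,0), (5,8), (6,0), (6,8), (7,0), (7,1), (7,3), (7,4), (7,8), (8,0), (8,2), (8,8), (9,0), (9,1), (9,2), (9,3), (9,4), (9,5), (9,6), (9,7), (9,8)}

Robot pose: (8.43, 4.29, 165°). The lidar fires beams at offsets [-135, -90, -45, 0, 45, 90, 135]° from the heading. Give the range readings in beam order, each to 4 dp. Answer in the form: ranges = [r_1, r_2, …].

beam 1: φ=-135°, α=30°
  d=(0.8660,0.5000)  start (8,4)  tX=0.6582 tY=1.4200  stride 1/|dx|=1.1547 1/|dy|=2.0000
    cross x-line → (9,4), t=0.6582 (wall)
  → r_1 = 0.6582
beam 2: φ=-90°, α=75°
  d=(0.2588,0.9659)  start (8,4)  tX=2.2023 tY=0.7350  stride 1/|dx|=3.8637 1/|dy|=1.0353
    cross y-line → (8,5), t=0.7350
    cross y-line → (8,6), t=1.7703
    cross x-line → (9,6), t=2.2023 (wall)
  → r_2 = 2.2023
beam 3: φ=-45°, α=120°
  d=(-0.5000,0.8660)  start (8,4)  tX=0.8600 tY=0.8198  stride 1/|dx|=2.0000 1/|dy|=1.1547
    cross y-line → (8,5), t=0.8198
    cross x-line → (7,5), t=0.8600
    cross y-line → (7,6), t=1.9745
    cross x-line → (6,6), t=2.8600
    cross y-line → (6,7), t=3.1292
    cross y-line → (6,8), t=4.2839 (wall)
  → r_3 = 4.2839
beam 4: φ=0°, α=165°
  d=(-0.9659,0.2588)  start (8,4)  tX=0.4452 tY=2.7432  stride 1/|dx|=1.0353 1/|dy|=3.8637
    cross x-line → (7,4), t=0.4452 (wall)
  → r_4 = 0.4452
beam 5: φ=45°, α=210°
  d=(-0.8660,-0.5000)  start (8,4)  tX=0.4965 tY=0.5800  stride 1/|dx|=1.1547 1/|dy|=2.0000
    cross x-line → (7,4), t=0.4965 (wall)
  → r_5 = 0.4965
beam 6: φ=90°, α=255°
  d=(-0.2588,-0.9659)  start (8,4)  tX=1.6614 tY=0.3002  stride 1/|dx|=3.8637 1/|dy|=1.0353
    cross y-line → (8,3), t=0.3002
    cross y-line → (8,2), t=1.3355 (wall)
  → r_6 = 1.3355
beam 7: φ=135°, α=300°
  d=(0.5000,-0.8660)  start (8,4)  tX=1.1400 tY=0.3349  stride 1/|dx|=2.0000 1/|dy|=1.1547
    cross y-line → (8,3), t=0.3349
    cross x-line → (9,3), t=1.1400 (wall)
  → r_7 = 1.1400

ranges = [0.6582, 2.2023, 4.2839, 0.4452, 0.4965, 1.3355, 1.1400]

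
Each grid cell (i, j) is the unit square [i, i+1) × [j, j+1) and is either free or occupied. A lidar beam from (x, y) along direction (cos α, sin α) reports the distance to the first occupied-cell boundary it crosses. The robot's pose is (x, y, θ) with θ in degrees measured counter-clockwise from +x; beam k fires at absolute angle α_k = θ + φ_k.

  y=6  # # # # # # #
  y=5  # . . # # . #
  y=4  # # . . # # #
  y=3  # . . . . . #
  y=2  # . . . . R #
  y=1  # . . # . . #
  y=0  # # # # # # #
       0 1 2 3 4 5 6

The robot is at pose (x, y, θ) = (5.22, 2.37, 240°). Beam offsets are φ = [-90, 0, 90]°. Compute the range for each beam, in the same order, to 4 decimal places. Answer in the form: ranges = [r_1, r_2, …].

ranges = [3.7181, 1.5819, 0.9007]

beam 1: φ=-90°, α=150°
  dir = (cos 150°, sin 150°) = (-0.8660, 0.5000); from cell (5,2)
  next x-line at t=0.2540, next y-line at t=1.2600; Δt_x=1.1547, Δt_y=2.0000
    x: enter (4,2) at t=0.2540
    y: enter (4,3) at t=1.2600
    x: enter (3,3) at t=1.4087
    x: enter (2,3) at t=2.5634
    y: enter (2,4) at t=3.2600
    x: enter (1,4) at t=3.7181 ← occupied
  → r_1 = 3.7181
beam 2: φ=0°, α=240°
  dir = (cos 240°, sin 240°) = (-0.5000, -0.8660); from cell (5,2)
  next x-line at t=0.4400, next y-line at t=0.4272; Δt_x=2.0000, Δt_y=1.1547
    y: enter (5,1) at t=0.4272
    x: enter (4,1) at t=0.4400
    y: enter (4,0) at t=1.5819 ← occupied
  → r_2 = 1.5819
beam 3: φ=90°, α=330°
  dir = (cos 330°, sin 330°) = (0.8660, -0.5000); from cell (5,2)
  next x-line at t=0.9007, next y-line at t=0.7400; Δt_x=1.1547, Δt_y=2.0000
    y: enter (5,1) at t=0.7400
    x: enter (6,1) at t=0.9007 ← occupied
  → r_3 = 0.9007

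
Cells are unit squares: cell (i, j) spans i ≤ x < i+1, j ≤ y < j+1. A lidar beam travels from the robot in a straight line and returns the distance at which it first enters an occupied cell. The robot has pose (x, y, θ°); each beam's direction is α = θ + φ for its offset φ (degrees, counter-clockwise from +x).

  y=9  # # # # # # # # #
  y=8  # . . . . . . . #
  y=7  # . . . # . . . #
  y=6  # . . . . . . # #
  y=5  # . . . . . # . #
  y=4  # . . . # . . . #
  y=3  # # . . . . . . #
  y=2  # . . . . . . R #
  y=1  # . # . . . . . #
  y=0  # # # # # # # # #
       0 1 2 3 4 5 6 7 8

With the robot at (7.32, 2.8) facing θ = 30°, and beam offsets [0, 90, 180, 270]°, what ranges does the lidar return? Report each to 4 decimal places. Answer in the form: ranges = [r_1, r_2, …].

beam 1: φ=0°, α=30°
  direction (0.8660, 0.5000); cell (7,2); t to first gridline: x 0.7852, y 0.4000 (then +1.1547 / +2.0000)
    (7,3) via y @ 0.4000
    (8,3) via x @ 0.7852  # hit
  → r_1 = 0.7852
beam 2: φ=90°, α=120°
  direction (-0.5000, 0.8660); cell (7,2); t to first gridline: x 0.6400, y 0.2309 (then +2.0000 / +1.1547)
    (7,3) via y @ 0.2309
    (6,3) via x @ 0.6400
    (6,4) via y @ 1.3856
    (6,5) via y @ 2.5403  # hit
  → r_2 = 2.5403
beam 3: φ=180°, α=210°
  direction (-0.8660, -0.5000); cell (7,2); t to first gridline: x 0.3695, y 1.6000 (then +1.1547 / +2.0000)
    (6,2) via x @ 0.3695
    (5,2) via x @ 1.5242
    (5,1) via y @ 1.6000
    (4,1) via x @ 2.6789
    (4,0) via y @ 3.6000  # hit
  → r_3 = 3.6000
beam 4: φ=270°, α=300°
  direction (0.5000, -0.8660); cell (7,2); t to first gridline: x 1.3600, y 0.9238 (then +2.0000 / +1.1547)
    (7,1) via y @ 0.9238
    (8,1) via x @ 1.3600  # hit
  → r_4 = 1.3600

ranges = [0.7852, 2.5403, 3.6000, 1.3600]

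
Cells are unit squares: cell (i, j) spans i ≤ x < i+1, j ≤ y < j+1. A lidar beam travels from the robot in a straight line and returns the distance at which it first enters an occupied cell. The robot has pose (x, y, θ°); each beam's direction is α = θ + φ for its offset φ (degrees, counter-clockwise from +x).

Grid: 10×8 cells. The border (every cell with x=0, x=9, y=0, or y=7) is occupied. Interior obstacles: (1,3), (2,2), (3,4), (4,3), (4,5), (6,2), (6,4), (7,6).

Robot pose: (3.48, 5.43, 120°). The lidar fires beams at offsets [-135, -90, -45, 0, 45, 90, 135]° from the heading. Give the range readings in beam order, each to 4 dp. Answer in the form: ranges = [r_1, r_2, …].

beam 1: φ=-135°, α=345°
  direction (0.9659, -0.2588); cell (3,5); t to first gridline: x 0.5383, y 1.6614 (then +1.0353 / +3.8637)
    (4,5) via x @ 0.5383  # hit
  → r_1 = 0.5383
beam 2: φ=-90°, α=30°
  direction (0.8660, 0.5000); cell (3,5); t to first gridline: x 0.6004, y 1.1400 (then +1.1547 / +2.0000)
    (4,5) via x @ 0.6004  # hit
  → r_2 = 0.6004
beam 3: φ=-45°, α=75°
  direction (0.2588, 0.9659); cell (3,5); t to first gridline: x 2.0091, y 0.5901 (then +3.8637 / +1.0353)
    (3,6) via y @ 0.5901
    (3,7) via y @ 1.6254  # hit
  → r_3 = 1.6254
beam 4: φ=0°, α=120°
  direction (-0.5000, 0.8660); cell (3,5); t to first gridline: x 0.9600, y 0.6582 (then +2.0000 / +1.1547)
    (3,6) via y @ 0.6582
    (2,6) via x @ 0.9600
    (2,7) via y @ 1.8129  # hit
  → r_4 = 1.8129
beam 5: φ=45°, α=165°
  direction (-0.9659, 0.2588); cell (3,5); t to first gridline: x 0.4969, y 2.2023 (then +1.0353 / +3.8637)
    (2,5) via x @ 0.4969
    (1,5) via x @ 1.5322
    (1,6) via y @ 2.2023
    (0,6) via x @ 2.5675  # hit
  → r_5 = 2.5675
beam 6: φ=90°, α=210°
  direction (-0.8660, -0.5000); cell (3,5); t to first gridline: x 0.5543, y 0.8600 (then +1.1547 / +2.0000)
    (2,5) via x @ 0.5543
    (2,4) via y @ 0.8600
    (1,4) via x @ 1.7090
    (1,3) via y @ 2.8600  # hit
  → r_6 = 2.8600
beam 7: φ=135°, α=255°
  direction (-0.2588, -0.9659); cell (3,5); t to first gridline: x 1.8546, y 0.4452 (then +3.8637 / +1.0353)
    (3,4) via y @ 0.4452  # hit
  → r_7 = 0.4452

ranges = [0.5383, 0.6004, 1.6254, 1.8129, 2.5675, 2.8600, 0.4452]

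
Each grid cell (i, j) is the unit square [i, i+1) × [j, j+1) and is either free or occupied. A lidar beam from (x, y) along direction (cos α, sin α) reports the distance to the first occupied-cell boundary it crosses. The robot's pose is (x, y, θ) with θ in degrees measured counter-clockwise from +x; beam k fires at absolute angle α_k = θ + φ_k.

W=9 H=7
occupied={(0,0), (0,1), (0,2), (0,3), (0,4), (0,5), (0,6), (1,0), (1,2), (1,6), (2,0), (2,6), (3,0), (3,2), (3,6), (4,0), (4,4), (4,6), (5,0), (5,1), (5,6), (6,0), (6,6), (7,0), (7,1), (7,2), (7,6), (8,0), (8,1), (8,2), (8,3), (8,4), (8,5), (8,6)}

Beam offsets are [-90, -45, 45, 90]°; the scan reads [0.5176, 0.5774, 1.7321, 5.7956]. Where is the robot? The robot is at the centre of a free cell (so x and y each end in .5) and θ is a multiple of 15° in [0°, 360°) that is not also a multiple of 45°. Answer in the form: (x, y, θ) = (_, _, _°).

Enumerate (i+0.5, j+0.5, θ) over the 29 free cells and 16 admissible headings. For each, cast all 4 beams and compare to the given ranges.
  (1.5, 5.5, 30°): beam 1 = 3.0000 ≠ 0.5176 ✗
  (2.5, 4.5, 195°): beam 1 = 1.5529 ≠ 0.5176 ✗
  (5.5, 3.5, 30°): beam 1 = 2.8868 ≠ 0.5176 ✗
  (7.5, 3.5, 330°): beam 1 = 0.5774 ≠ 0.5176 ✗
  …
  (7.5, 4.5, 75°): r_1=0.5176, r_2=0.5774, r_3=1.7321, r_4=5.7956 — all match ✓
No second candidate reproduces the full scan.

(x, y, θ) = (7.5, 4.5, 75°)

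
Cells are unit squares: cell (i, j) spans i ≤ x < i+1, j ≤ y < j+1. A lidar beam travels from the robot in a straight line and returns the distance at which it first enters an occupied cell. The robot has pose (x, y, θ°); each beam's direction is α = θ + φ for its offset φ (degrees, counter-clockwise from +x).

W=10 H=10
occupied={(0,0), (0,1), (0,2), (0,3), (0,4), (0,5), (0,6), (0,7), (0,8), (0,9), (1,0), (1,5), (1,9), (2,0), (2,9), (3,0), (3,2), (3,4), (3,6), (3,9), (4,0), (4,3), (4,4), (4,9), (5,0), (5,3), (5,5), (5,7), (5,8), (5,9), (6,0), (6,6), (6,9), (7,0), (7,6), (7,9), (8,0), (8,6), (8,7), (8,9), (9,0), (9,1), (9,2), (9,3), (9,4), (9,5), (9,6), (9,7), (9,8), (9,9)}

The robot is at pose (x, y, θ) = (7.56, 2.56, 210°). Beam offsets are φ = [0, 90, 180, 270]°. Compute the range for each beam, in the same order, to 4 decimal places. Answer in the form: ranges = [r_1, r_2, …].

beam 1: φ=0°, α=210°
  dir = (cos 210°, sin 210°) = (-0.8660, -0.5000); from cell (7,2)
  next x-line at t=0.6466, next y-line at t=1.1200; Δt_x=1.1547, Δt_y=2.0000
    x: enter (6,2) at t=0.6466
    y: enter (6,1) at t=1.1200
    x: enter (5,1) at t=1.8013
    x: enter (4,1) at t=2.9560
    y: enter (4,0) at t=3.1200 ← occupied
  → r_1 = 3.1200
beam 2: φ=90°, α=300°
  dir = (cos 300°, sin 300°) = (0.5000, -0.8660); from cell (7,2)
  next x-line at t=0.8800, next y-line at t=0.6466; Δt_x=2.0000, Δt_y=1.1547
    y: enter (7,1) at t=0.6466
    x: enter (8,1) at t=0.8800
    y: enter (8,0) at t=1.8013 ← occupied
  → r_2 = 1.8013
beam 3: φ=180°, α=30°
  dir = (cos 30°, sin 30°) = (0.8660, 0.5000); from cell (7,2)
  next x-line at t=0.5081, next y-line at t=0.8800; Δt_x=1.1547, Δt_y=2.0000
    x: enter (8,2) at t=0.5081
    y: enter (8,3) at t=0.8800
    x: enter (9,3) at t=1.6628 ← occupied
  → r_3 = 1.6628
beam 4: φ=270°, α=120°
  dir = (cos 120°, sin 120°) = (-0.5000, 0.8660); from cell (7,2)
  next x-line at t=1.1200, next y-line at t=0.5081; Δt_x=2.0000, Δt_y=1.1547
    y: enter (7,3) at t=0.5081
    x: enter (6,3) at t=1.1200
    y: enter (6,4) at t=1.6628
    y: enter (6,5) at t=2.8175
    x: enter (5,5) at t=3.1200 ← occupied
  → r_4 = 3.1200

ranges = [3.1200, 1.8013, 1.6628, 3.1200]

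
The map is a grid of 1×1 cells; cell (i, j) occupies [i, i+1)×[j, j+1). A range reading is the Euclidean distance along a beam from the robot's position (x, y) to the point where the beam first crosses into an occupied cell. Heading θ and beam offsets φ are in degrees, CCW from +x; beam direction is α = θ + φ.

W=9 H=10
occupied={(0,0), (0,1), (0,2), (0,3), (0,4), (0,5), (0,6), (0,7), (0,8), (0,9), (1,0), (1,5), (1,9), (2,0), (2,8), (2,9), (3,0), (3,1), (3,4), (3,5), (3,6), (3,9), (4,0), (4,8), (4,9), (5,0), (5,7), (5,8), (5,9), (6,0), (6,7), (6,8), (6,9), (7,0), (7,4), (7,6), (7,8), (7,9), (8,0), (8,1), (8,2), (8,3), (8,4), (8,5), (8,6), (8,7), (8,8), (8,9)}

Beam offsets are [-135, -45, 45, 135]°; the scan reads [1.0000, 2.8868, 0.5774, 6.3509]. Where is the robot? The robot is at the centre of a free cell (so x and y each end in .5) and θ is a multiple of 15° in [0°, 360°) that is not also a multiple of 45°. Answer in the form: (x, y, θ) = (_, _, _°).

(x, y, θ) = (4.5, 6.5, 165°)

The pose lattice has 42·16 = 672 candidates. Test each by forward raycasting.
  (2.5, 7.5, 300°): beam 1 = 1.5529 ≠ 1.0000 ✗
  (4.5, 1.5, 75°): beam 1 = 0.5774 ≠ 1.0000 ✗
  (2.5, 2.5, 30°): beam 1 = 1.5529 ≠ 1.0000 ✗
  (1.5, 2.5, 150°): beam 1 = 5.7956 ≠ 1.0000 ✗
  (2.5, 2.5, 300°): beam 1 = 1.5529 ≠ 1.0000 ✗
  …
  (4.5, 6.5, 165°): r_1=1.0000, r_2=2.8868, r_3=0.5774, r_4=6.3509 — all match ✓
Only this pose fits every beam.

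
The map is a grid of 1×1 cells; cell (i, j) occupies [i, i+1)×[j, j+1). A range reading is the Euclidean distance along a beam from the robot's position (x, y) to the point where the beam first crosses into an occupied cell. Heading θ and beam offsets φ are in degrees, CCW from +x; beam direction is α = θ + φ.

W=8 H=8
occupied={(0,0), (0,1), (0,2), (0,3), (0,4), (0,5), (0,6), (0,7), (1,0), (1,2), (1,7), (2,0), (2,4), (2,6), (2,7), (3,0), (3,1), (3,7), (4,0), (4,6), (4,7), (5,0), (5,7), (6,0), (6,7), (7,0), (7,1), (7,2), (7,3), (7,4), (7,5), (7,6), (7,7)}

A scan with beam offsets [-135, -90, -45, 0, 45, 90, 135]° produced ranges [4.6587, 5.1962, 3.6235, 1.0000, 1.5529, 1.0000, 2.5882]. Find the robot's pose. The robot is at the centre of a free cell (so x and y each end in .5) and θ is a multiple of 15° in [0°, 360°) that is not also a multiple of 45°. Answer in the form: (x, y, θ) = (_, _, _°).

Candidates: 31 free-cell centres × 16 headings = 496 poses. Raycast each; keep the one whose scan matches to 4 dp.
  (3.5, 4.5, 165°): beam 1 = 4.0415 ≠ 4.6587 ✗
  (4.5, 1.5, 60°): beam 1 = 0.5176 ≠ 4.6587 ✗
  (5.5, 6.5, 30°): beam 1 = 5.6940 ≠ 4.6587 ✗
  (3.5, 4.5, 30°): beam 1 = 3.6235 ≠ 4.6587 ✗
  …
  (3.5, 5.5, 30°): r_1=4.6587, r_2=5.1962, r_3=3.6235, r_4=1.0000, r_5=1.5529, r_6=1.0000, r_7=2.5882 — all match ✓
Unique over the lattice → pose = (3.5, 5.5, 30°).

(x, y, θ) = (3.5, 5.5, 30°)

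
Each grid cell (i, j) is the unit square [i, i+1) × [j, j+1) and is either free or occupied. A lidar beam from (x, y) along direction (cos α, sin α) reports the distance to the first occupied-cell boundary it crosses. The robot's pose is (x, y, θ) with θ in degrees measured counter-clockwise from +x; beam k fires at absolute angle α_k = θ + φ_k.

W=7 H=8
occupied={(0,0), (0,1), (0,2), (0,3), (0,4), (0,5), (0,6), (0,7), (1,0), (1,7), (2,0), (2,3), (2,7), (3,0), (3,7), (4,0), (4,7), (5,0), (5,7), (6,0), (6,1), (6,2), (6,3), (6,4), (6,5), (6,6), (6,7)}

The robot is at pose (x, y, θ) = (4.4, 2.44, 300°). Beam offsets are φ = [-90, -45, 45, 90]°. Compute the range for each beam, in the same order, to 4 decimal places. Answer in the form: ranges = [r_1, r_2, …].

ranges = [2.8800, 1.4908, 1.6564, 1.8475]

beam 1: φ=-90°, α=210°
  cosα=-0.8660 sinα=-0.5000 | (4,2) | tMaxX 0.4619 tMaxY 0.8800 | tΔX 1.1547 tΔY 2.0000
    t=0.4619 [x] (3,2)
    t=0.8800 [y] (3,1)
    t=1.6166 [x] (2,1)
    t=2.7713 [x] (1,1)
    t=2.8800 [y] (1,0) — stop
  → r_1 = 2.8800
beam 2: φ=-45°, α=255°
  cosα=-0.2588 sinα=-0.9659 | (4,2) | tMaxX 1.5455 tMaxY 0.4555 | tΔX 3.8637 tΔY 1.0353
    t=0.4555 [y] (4,1)
    t=1.4908 [y] (4,0) — stop
  → r_2 = 1.4908
beam 3: φ=45°, α=345°
  cosα=0.9659 sinα=-0.2588 | (4,2) | tMaxX 0.6212 tMaxY 1.7000 | tΔX 1.0353 tΔY 3.8637
    t=0.6212 [x] (5,2)
    t=1.6564 [x] (6,2) — stop
  → r_3 = 1.6564
beam 4: φ=90°, α=30°
  cosα=0.8660 sinα=0.5000 | (4,2) | tMaxX 0.6928 tMaxY 1.1200 | tΔX 1.1547 tΔY 2.0000
    t=0.6928 [x] (5,2)
    t=1.1200 [y] (5,3)
    t=1.8475 [x] (6,3) — stop
  → r_4 = 1.8475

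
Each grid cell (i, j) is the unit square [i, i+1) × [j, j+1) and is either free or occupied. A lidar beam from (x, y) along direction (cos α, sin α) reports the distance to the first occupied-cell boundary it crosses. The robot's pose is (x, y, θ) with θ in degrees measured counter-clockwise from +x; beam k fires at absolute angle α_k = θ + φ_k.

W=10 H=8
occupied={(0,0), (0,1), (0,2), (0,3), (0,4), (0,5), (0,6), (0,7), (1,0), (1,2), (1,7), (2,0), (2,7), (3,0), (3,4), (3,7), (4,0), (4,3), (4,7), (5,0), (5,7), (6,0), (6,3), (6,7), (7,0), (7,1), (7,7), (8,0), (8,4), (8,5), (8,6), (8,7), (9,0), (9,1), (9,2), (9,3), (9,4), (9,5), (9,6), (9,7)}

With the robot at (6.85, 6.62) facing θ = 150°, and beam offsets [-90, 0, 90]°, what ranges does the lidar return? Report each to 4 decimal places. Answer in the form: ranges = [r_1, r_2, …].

beam 1: φ=-90°, α=60°
  direction (0.5000, 0.8660); cell (6,6); t to first gridline: x 0.3000, y 0.4388 (then +2.0000 / +1.1547)
    (7,6) via x @ 0.3000
    (7,7) via y @ 0.4388  # hit
  → r_1 = 0.4388
beam 2: φ=0°, α=150°
  direction (-0.8660, 0.5000); cell (6,6); t to first gridline: x 0.9815, y 0.7600 (then +1.1547 / +2.0000)
    (6,7) via y @ 0.7600  # hit
  → r_2 = 0.7600
beam 3: φ=90°, α=240°
  direction (-0.5000, -0.8660); cell (6,6); t to first gridline: x 1.7000, y 0.7159 (then +2.0000 / +1.1547)
    (6,5) via y @ 0.7159
    (5,5) via x @ 1.7000
    (5,4) via y @ 1.8706
    (5,3) via y @ 3.0253
    (4,3) via x @ 3.7000  # hit
  → r_3 = 3.7000

ranges = [0.4388, 0.7600, 3.7000]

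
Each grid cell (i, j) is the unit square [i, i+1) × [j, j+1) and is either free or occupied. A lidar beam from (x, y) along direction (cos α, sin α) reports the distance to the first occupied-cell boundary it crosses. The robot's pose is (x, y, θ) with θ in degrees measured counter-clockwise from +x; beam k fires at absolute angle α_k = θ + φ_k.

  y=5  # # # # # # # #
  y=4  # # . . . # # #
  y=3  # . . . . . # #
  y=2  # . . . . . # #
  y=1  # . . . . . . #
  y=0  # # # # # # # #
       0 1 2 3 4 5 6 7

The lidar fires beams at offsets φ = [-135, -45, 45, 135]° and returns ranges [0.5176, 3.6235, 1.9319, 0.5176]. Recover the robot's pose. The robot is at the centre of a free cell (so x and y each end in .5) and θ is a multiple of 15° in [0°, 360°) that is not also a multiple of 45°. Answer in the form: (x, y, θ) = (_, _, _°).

(x, y, θ) = (2.5, 4.5, 330°)

Candidates: 19 free-cell centres × 16 headings = 304 poses. Raycast each; keep the one whose scan matches to 4 dp.
  (4.5, 1.5, 330°): beam 1 = 1.9319 ≠ 0.5176 ✗
  (2.5, 1.5, 15°): beam 1 = 0.5774 ≠ 0.5176 ✗
  (4.5, 4.5, 165°): beam 1 = 0.5774 ≠ 0.5176 ✗
  (2.5, 1.5, 120°): beam 1 = 1.9319 ≠ 0.5176 ✗
  …
  (2.5, 4.5, 330°): r_1=0.5176, r_2=3.6235, r_3=1.9319, r_4=0.5176 — all match ✓
No second candidate reproduces the full scan.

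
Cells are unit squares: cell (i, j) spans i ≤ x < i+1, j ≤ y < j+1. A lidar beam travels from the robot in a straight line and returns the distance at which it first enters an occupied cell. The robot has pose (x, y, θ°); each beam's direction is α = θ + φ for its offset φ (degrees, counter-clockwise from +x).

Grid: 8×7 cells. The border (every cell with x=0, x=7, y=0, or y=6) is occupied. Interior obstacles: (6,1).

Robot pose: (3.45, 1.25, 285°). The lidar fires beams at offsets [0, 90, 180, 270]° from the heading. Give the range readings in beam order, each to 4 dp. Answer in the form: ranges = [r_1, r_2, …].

ranges = [0.2588, 2.6400, 4.9176, 0.9659]

beam 1: φ=0°, α=285°
  dir = (cos 285°, sin 285°) = (0.2588, -0.9659); from cell (3,1)
  next x-line at t=2.1250, next y-line at t=0.2588; Δt_x=3.8637, Δt_y=1.0353
    y: enter (3,0) at t=0.2588 ← occupied
  → r_1 = 0.2588
beam 2: φ=90°, α=15°
  dir = (cos 15°, sin 15°) = (0.9659, 0.2588); from cell (3,1)
  next x-line at t=0.5694, next y-line at t=2.8978; Δt_x=1.0353, Δt_y=3.8637
    x: enter (4,1) at t=0.5694
    x: enter (5,1) at t=1.6047
    x: enter (6,1) at t=2.6400 ← occupied
  → r_2 = 2.6400
beam 3: φ=180°, α=105°
  dir = (cos 105°, sin 105°) = (-0.2588, 0.9659); from cell (3,1)
  next x-line at t=1.7387, next y-line at t=0.7765; Δt_x=3.8637, Δt_y=1.0353
    y: enter (3,2) at t=0.7765
    x: enter (2,2) at t=1.7387
    y: enter (2,3) at t=1.8117
    y: enter (2,4) at t=2.8470
    y: enter (2,5) at t=3.8823
    y: enter (2,6) at t=4.9176 ← occupied
  → r_3 = 4.9176
beam 4: φ=270°, α=195°
  dir = (cos 195°, sin 195°) = (-0.9659, -0.2588); from cell (3,1)
  next x-line at t=0.4659, next y-line at t=0.9659; Δt_x=1.0353, Δt_y=3.8637
    x: enter (2,1) at t=0.4659
    y: enter (2,0) at t=0.9659 ← occupied
  → r_4 = 0.9659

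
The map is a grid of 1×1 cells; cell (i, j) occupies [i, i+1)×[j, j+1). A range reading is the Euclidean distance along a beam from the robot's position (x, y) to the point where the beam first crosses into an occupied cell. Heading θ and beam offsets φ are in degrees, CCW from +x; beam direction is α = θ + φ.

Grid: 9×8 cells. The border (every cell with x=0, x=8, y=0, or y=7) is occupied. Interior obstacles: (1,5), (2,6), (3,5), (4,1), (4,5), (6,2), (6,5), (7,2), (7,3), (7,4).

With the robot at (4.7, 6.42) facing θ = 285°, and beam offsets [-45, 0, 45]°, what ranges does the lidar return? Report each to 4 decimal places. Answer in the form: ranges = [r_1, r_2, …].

beam 1: φ=-45°, α=240°
  cosα=-0.5000 sinα=-0.8660 | (4,6) | tMaxX 1.4000 tMaxY 0.4850 | tΔX 2.0000 tΔY 1.1547
    t=0.4850 [y] (4,5) — stop
  → r_1 = 0.4850
beam 2: φ=0°, α=285°
  cosα=0.2588 sinα=-0.9659 | (4,6) | tMaxX 1.1591 tMaxY 0.4348 | tΔX 3.8637 tΔY 1.0353
    t=0.4348 [y] (4,5) — stop
  → r_2 = 0.4348
beam 3: φ=45°, α=330°
  cosα=0.8660 sinα=-0.5000 | (4,6) | tMaxX 0.3464 tMaxY 0.8400 | tΔX 1.1547 tΔY 2.0000
    t=0.3464 [x] (5,6)
    t=0.8400 [y] (5,5)
    t=1.5011 [x] (6,5) — stop
  → r_3 = 1.5011

ranges = [0.4850, 0.4348, 1.5011]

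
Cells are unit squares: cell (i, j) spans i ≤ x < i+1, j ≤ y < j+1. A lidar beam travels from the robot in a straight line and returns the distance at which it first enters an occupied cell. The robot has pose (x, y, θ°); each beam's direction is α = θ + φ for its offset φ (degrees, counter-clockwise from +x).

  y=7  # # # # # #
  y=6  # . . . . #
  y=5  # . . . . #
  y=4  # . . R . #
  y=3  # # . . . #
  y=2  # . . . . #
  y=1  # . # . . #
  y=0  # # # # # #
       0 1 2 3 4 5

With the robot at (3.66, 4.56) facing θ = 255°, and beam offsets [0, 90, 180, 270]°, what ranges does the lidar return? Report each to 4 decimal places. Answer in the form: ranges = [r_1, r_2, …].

ranges = [2.6503, 1.3873, 2.5261, 2.7538]

beam 1: φ=0°, α=255°
  direction (-0.2588, -0.9659); cell (3,4); t to first gridline: x 2.5500, y 0.5798 (then +3.8637 / +1.0353)
    (3,3) via y @ 0.5798
    (3,2) via y @ 1.6150
    (2,2) via x @ 2.5500
    (2,1) via y @ 2.6503  # hit
  → r_1 = 2.6503
beam 2: φ=90°, α=345°
  direction (0.9659, -0.2588); cell (3,4); t to first gridline: x 0.3520, y 2.1637 (then +1.0353 / +3.8637)
    (4,4) via x @ 0.3520
    (5,4) via x @ 1.3873  # hit
  → r_2 = 1.3873
beam 3: φ=180°, α=75°
  direction (0.2588, 0.9659); cell (3,4); t to first gridline: x 1.3137, y 0.4555 (then +3.8637 / +1.0353)
    (3,5) via y @ 0.4555
    (4,5) via x @ 1.3137
    (4,6) via y @ 1.4908
    (4,7) via y @ 2.5261  # hit
  → r_3 = 2.5261
beam 4: φ=270°, α=165°
  direction (-0.9659, 0.2588); cell (3,4); t to first gridline: x 0.6833, y 1.7000 (then +1.0353 / +3.8637)
    (2,4) via x @ 0.6833
    (2,5) via y @ 1.7000
    (1,5) via x @ 1.7186
    (0,5) via x @ 2.7538  # hit
  → r_4 = 2.7538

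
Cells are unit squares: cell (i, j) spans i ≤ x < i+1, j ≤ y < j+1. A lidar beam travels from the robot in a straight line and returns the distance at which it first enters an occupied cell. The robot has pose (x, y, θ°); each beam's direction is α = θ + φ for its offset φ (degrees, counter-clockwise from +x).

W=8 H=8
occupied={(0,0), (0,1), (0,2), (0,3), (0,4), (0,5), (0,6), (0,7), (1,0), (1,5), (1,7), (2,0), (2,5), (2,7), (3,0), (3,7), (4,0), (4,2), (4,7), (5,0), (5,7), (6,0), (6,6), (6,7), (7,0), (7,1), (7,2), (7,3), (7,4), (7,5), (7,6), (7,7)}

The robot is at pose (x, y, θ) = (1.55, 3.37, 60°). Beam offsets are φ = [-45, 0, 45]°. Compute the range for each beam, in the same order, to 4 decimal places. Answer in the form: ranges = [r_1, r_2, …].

beam 1: φ=-45°, α=15°
  dir = (cos 15°, sin 15°) = (0.9659, 0.2588); from cell (1,3)
  next x-line at t=0.4659, next y-line at t=2.4341; Δt_x=1.0353, Δt_y=3.8637
    x: enter (2,3) at t=0.4659
    x: enter (3,3) at t=1.5012
    y: enter (3,4) at t=2.4341
    x: enter (4,4) at t=2.5364
    x: enter (5,4) at t=3.5717
    x: enter (6,4) at t=4.6070
    x: enter (7,4) at t=5.6423 ← occupied
  → r_1 = 5.6423
beam 2: φ=0°, α=60°
  dir = (cos 60°, sin 60°) = (0.5000, 0.8660); from cell (1,3)
  next x-line at t=0.9000, next y-line at t=0.7275; Δt_x=2.0000, Δt_y=1.1547
    y: enter (1,4) at t=0.7275
    x: enter (2,4) at t=0.9000
    y: enter (2,5) at t=1.8822 ← occupied
  → r_2 = 1.8822
beam 3: φ=45°, α=105°
  dir = (cos 105°, sin 105°) = (-0.2588, 0.9659); from cell (1,3)
  next x-line at t=2.1250, next y-line at t=0.6522; Δt_x=3.8637, Δt_y=1.0353
    y: enter (1,4) at t=0.6522
    y: enter (1,5) at t=1.6875 ← occupied
  → r_3 = 1.6875

ranges = [5.6423, 1.8822, 1.6875]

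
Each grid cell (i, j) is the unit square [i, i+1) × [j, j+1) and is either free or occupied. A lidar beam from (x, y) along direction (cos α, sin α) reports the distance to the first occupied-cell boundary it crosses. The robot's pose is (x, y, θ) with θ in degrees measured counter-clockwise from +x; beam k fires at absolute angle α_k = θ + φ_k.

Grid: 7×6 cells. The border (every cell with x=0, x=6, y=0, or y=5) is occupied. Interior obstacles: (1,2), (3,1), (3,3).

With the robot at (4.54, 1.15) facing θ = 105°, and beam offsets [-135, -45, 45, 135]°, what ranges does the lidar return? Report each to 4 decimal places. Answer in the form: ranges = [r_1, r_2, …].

beam 1: φ=-135°, α=330°
  dir = (cos 330°, sin 330°) = (0.8660, -0.5000); from cell (4,1)
  next x-line at t=0.5312, next y-line at t=0.3000; Δt_x=1.1547, Δt_y=2.0000
    y: enter (4,0) at t=0.3000 ← occupied
  → r_1 = 0.3000
beam 2: φ=-45°, α=60°
  dir = (cos 60°, sin 60°) = (0.5000, 0.8660); from cell (4,1)
  next x-line at t=0.9200, next y-line at t=0.9815; Δt_x=2.0000, Δt_y=1.1547
    x: enter (5,1) at t=0.9200
    y: enter (5,2) at t=0.9815
    y: enter (5,3) at t=2.1362
    x: enter (6,3) at t=2.9200 ← occupied
  → r_2 = 2.9200
beam 3: φ=45°, α=150°
  dir = (cos 150°, sin 150°) = (-0.8660, 0.5000); from cell (4,1)
  next x-line at t=0.6235, next y-line at t=1.7000; Δt_x=1.1547, Δt_y=2.0000
    x: enter (3,1) at t=0.6235 ← occupied
  → r_3 = 0.6235
beam 4: φ=135°, α=240°
  dir = (cos 240°, sin 240°) = (-0.5000, -0.8660); from cell (4,1)
  next x-line at t=1.0800, next y-line at t=0.1732; Δt_x=2.0000, Δt_y=1.1547
    y: enter (4,0) at t=0.1732 ← occupied
  → r_4 = 0.1732

ranges = [0.3000, 2.9200, 0.6235, 0.1732]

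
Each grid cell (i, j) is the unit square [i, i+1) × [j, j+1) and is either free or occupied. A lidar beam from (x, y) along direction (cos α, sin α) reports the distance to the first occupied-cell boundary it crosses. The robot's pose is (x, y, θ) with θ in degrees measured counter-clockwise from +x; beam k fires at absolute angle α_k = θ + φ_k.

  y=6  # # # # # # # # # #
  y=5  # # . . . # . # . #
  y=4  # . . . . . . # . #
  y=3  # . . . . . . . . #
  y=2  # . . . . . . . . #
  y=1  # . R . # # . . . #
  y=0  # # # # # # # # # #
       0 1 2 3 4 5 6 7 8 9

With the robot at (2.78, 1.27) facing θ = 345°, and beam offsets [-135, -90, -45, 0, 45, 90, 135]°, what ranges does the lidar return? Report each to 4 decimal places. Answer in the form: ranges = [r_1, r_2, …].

beam 1: φ=-135°, α=210°
  direction (-0.8660, -0.5000); cell (2,1); t to first gridline: x 0.9007, y 0.5400 (then +1.1547 / +2.0000)
    (2,0) via y @ 0.5400  # hit
  → r_1 = 0.5400
beam 2: φ=-90°, α=255°
  direction (-0.2588, -0.9659); cell (2,1); t to first gridline: x 3.0137, y 0.2795 (then +3.8637 / +1.0353)
    (2,0) via y @ 0.2795  # hit
  → r_2 = 0.2795
beam 3: φ=-45°, α=300°
  direction (0.5000, -0.8660); cell (2,1); t to first gridline: x 0.4400, y 0.3118 (then +2.0000 / +1.1547)
    (2,0) via y @ 0.3118  # hit
  → r_3 = 0.3118
beam 4: φ=0°, α=345°
  direction (0.9659, -0.2588); cell (2,1); t to first gridline: x 0.2278, y 1.0432 (then +1.0353 / +3.8637)
    (3,1) via x @ 0.2278
    (3,0) via y @ 1.0432  # hit
  → r_4 = 1.0432
beam 5: φ=45°, α=30°
  direction (0.8660, 0.5000); cell (2,1); t to first gridline: x 0.2540, y 1.4600 (then +1.1547 / +2.0000)
    (3,1) via x @ 0.2540
    (4,1) via x @ 1.4087  # hit
  → r_5 = 1.4087
beam 6: φ=90°, α=75°
  direction (0.2588, 0.9659); cell (2,1); t to first gridline: x 0.8500, y 0.7558 (then +3.8637 / +1.0353)
    (2,2) via y @ 0.7558
    (3,2) via x @ 0.8500
    (3,3) via y @ 1.7910
    (3,4) via y @ 2.8263
    (3,5) via y @ 3.8616
    (4,5) via x @ 4.7137
    (4,6) via y @ 4.8969  # hit
  → r_6 = 4.8969
beam 7: φ=135°, α=120°
  direction (-0.5000, 0.8660); cell (2,1); t to first gridline: x 1.5600, y 0.8429 (then +2.0000 / +1.1547)
    (2,2) via y @ 0.8429
    (1,2) via x @ 1.5600
    (1,3) via y @ 1.9976
    (1,4) via y @ 3.1523
    (0,4) via x @ 3.5600  # hit
  → r_7 = 3.5600

ranges = [0.5400, 0.2795, 0.3118, 1.0432, 1.4087, 4.8969, 3.5600]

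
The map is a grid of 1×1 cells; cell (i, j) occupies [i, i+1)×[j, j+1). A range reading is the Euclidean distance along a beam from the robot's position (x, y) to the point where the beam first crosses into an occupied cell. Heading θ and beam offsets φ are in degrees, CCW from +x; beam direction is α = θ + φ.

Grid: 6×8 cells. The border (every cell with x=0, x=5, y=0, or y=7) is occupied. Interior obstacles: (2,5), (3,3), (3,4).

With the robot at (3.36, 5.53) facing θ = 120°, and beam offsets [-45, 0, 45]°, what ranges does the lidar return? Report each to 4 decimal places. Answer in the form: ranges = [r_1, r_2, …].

beam 1: φ=-45°, α=75°
  d=(0.2588,0.9659)  start (3,5)  tX=2.4728 tY=0.4866  stride 1/|dx|=3.8637 1/|dy|=1.0353
    cross y-line → (3,6), t=0.4866
    cross y-line → (3,7), t=1.5219 (wall)
  → r_1 = 1.5219
beam 2: φ=0°, α=120°
  d=(-0.5000,0.8660)  start (3,5)  tX=0.7200 tY=0.5427  stride 1/|dx|=2.0000 1/|dy|=1.1547
    cross y-line → (3,6), t=0.5427
    cross x-line → (2,6), t=0.7200
    cross y-line → (2,7), t=1.6974 (wall)
  → r_2 = 1.6974
beam 3: φ=45°, α=165°
  d=(-0.9659,0.2588)  start (3,5)  tX=0.3727 tY=1.8159  stride 1/|dx|=1.0353 1/|dy|=3.8637
    cross x-line → (2,5), t=0.3727 (wall)
  → r_3 = 0.3727

ranges = [1.5219, 1.6974, 0.3727]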